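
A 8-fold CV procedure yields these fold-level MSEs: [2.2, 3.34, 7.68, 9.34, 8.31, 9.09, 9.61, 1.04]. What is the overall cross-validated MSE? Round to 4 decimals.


Sum of fold MSEs = 50.6100.
Average = 50.6100 / 8 = 6.3263.

6.3263


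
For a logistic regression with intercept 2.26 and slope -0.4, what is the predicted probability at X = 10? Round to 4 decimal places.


Compute z = 2.26 + (-0.4)(10) = -1.7400.
exp(-z) = 5.6973.
P = 1/(1 + 5.6973) = 0.1493.

0.1493


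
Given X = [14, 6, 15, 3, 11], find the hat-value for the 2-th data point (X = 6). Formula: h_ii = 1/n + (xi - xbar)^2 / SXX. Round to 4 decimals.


Mean of X: xbar = 9.8000.
SXX = 106.8000.
For X = 6: h = 1/5 + (6 - 9.8000)^2/106.8000 = 0.3352.

0.3352


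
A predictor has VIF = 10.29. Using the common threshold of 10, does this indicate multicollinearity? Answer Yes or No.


The threshold is 10.
VIF = 10.29 is >= 10.
Multicollinearity indication: Yes.

Yes


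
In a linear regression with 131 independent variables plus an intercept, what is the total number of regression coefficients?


Total coefficients = number of predictors + 1 (for the intercept).
= 131 + 1 = 132.

132


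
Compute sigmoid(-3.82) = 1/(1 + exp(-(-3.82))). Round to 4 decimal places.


exp(3.8200) = 45.6042.
1 + exp(-z) = 46.6042.
sigmoid = 1/46.6042 = 0.0215.

0.0215


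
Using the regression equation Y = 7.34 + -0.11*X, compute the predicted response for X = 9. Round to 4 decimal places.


Predicted value:
Y = 7.34 + (-0.11)(9) = 7.34 + -0.9900 = 6.3500.

6.3500


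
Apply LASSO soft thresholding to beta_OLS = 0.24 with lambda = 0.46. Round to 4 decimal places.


Absolute value: |0.24| = 0.24.
Compare to lambda = 0.46.
Since |beta| <= lambda, the coefficient is set to 0.

0.0000


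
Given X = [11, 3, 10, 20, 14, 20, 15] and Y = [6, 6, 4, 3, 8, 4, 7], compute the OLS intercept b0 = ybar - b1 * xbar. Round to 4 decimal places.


Compute b1 = -0.1107 from the OLS formula.
With xbar = 13.2857 and ybar = 5.4286, the intercept is:
b0 = 5.4286 - -0.1107 * 13.2857 = 6.8999.

6.8999


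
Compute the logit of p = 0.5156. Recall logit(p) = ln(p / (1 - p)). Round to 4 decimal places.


1 - p = 0.4844.
p/(1-p) = 1.0644.
logit = ln(1.0644) = 0.0624.

0.0624


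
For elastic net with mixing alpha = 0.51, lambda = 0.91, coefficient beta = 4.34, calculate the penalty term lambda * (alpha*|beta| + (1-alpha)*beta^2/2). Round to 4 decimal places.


L1 component = 0.51 * |4.34| = 2.2134.
L2 component = 0.49 * 4.34^2 / 2 = 4.6147.
Penalty = 0.91 * (2.2134 + 4.6147) = 0.91 * 6.8281 = 6.2136.

6.2136


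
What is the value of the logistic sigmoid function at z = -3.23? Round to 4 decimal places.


Compute exp(3.2300) = 25.2797.
Sigmoid = 1 / (1 + 25.2797) = 1 / 26.2797 = 0.0381.

0.0381


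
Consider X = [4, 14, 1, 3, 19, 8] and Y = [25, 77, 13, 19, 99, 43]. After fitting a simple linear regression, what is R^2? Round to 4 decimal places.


After computing the OLS fit (b0=5.6685, b1=4.9386):
SSres = 17.9014, SStot = 6038.0000.
R^2 = 1 - 17.9014/6038.0000 = 0.9970.

0.9970


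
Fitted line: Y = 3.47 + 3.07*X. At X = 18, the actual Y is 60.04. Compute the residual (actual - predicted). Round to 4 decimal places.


Predicted = 3.47 + 3.07 * 18 = 58.7300.
Residual = 60.04 - 58.7300 = 1.3100.

1.3100


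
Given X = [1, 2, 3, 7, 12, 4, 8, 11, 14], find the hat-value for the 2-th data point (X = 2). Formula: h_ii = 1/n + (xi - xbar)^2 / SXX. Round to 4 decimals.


Compute xbar = 6.8889 with n = 9 observations.
SXX = 176.8889.
Leverage = 1/9 + (2 - 6.8889)^2/176.8889 = 0.2462.

0.2462


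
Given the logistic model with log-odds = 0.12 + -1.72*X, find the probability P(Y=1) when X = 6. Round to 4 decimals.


z = 0.12 + -1.72 * 6 = -10.2000.
Sigmoid: P = 1 / (1 + exp(10.2000)) = 0.0000.

0.0000


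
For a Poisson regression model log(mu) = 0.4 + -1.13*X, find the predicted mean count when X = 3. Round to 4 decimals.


Compute eta = 0.4 + -1.13 * 3 = -2.9900.
Apply inverse link: mu = e^-2.9900 = 0.0503.

0.0503


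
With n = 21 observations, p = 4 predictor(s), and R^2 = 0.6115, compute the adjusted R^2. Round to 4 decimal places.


Adjusted R^2 = 1 - (1 - R^2) * (n-1)/(n-p-1).
(1 - R^2) = 0.3885.
(n-1)/(n-p-1) = 20/16.
(1 - R^2) * (n-1) = 0.3885 * 20 = 7.7700.
Divide by (n-p-1): 7.7700 / 16 = 0.4856.
Adj R^2 = 1 - 0.4856 = 0.5144.

0.5144


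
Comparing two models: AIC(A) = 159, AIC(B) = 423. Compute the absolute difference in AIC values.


|AIC_A - AIC_B| = |159 - 423| = 264.
Model A is preferred (lower AIC).

264


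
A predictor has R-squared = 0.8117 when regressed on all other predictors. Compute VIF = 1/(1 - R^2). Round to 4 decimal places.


Using VIF = 1/(1 - R^2_j):
1 - 0.8117 = 0.1883.
VIF = 5.3107.

5.3107


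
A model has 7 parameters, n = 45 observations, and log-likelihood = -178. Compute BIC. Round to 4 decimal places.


ln(45) = 3.806662.
k * ln(n) = 7 * 3.806662 = 26.646634.
-2L = 356.
BIC = 26.646634 + 356 = 382.646634, which rounds to 382.6466.

382.6466


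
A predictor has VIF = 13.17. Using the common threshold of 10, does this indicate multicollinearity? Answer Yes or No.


The threshold is 10.
VIF = 13.17 is >= 10.
Multicollinearity indication: Yes.

Yes


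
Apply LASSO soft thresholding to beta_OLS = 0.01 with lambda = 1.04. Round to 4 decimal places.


|beta_OLS| = 0.01.
lambda = 1.04.
Since |beta| <= lambda, the coefficient is set to 0.
Result = 0.0000.

0.0000


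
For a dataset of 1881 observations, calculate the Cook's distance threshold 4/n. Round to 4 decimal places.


The threshold is 4/n.
4/1881 = 0.0021.

0.0021


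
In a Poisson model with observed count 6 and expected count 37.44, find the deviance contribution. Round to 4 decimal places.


First: ln(6/37.44) = -1.830980.
Then: 6 * -1.830980 = -10.985880.
y - mu = 6 - 37.44 = -31.44.
D = 2(-10.985880 - -31.44) = 40.908240, which rounds to 40.9082.

40.9082


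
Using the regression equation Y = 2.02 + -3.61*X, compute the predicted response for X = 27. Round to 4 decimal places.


Plug X = 27 into Y = 2.02 + -3.61*X:
Y = 2.02 + -97.4700 = -95.4500.

-95.4500


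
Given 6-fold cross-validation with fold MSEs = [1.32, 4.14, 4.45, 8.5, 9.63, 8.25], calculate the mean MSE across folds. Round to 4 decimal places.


Sum of fold MSEs = 36.2900.
Average = 36.2900 / 6 = 6.0483.

6.0483


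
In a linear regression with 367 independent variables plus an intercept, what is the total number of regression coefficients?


Total coefficients = number of predictors + 1 (for the intercept).
= 367 + 1 = 368.

368


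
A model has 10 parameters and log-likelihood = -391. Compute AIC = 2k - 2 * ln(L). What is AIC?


AIC = 2k - 2*loglik = 2(10) - 2(-391).
= 20 + 782 = 802.

802


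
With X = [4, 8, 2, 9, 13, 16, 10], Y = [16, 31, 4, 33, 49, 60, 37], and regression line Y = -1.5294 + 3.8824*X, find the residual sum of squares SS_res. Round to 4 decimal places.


Predicted values from Y = -1.5294 + 3.8824*X.
Residuals: [1.9998, 1.4702, -2.2354, -0.4122, 0.0582, -0.5890, -0.2946].
SSres = 11.7647.

11.7647


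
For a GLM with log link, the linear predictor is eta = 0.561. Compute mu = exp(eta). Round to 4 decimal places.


mu = exp(eta) = exp(0.561).
= 1.7524.

1.7524


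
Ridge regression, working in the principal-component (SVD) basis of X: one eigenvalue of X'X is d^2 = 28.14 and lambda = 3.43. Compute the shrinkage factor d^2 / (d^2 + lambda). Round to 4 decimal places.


Denominator = d^2 + lambda = 28.14 + 3.43 = 31.5700.
Shrinkage = 28.14 / 31.5700 = 0.8914.

0.8914


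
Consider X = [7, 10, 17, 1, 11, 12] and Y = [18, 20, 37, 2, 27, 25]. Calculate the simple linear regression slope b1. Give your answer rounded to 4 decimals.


First compute the means: xbar = 9.6667, ybar = 21.5000.
Then S_xx = sum((xi - xbar)^2) = 143.3333.
S_xy = sum((xi - xbar)(yi - ybar)) = 307.0000.
b1 = S_xy / S_xx = 307.0000 / 143.3333 = 2.1419.

2.1419


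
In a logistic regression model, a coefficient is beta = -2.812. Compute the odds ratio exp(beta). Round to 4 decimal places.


exp(-2.812) = 0.0601.
So the odds ratio is 0.0601.

0.0601


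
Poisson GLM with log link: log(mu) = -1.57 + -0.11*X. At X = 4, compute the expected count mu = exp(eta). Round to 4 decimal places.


Linear predictor: eta = -1.57 + (-0.11)(4) = -2.0100.
Expected count: mu = exp(-2.0100) = 0.1340.

0.1340


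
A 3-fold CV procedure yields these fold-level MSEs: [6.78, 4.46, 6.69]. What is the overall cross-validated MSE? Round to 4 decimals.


Total MSE across folds = 17.9300.
CV-MSE = 17.9300/3 = 5.9767.

5.9767


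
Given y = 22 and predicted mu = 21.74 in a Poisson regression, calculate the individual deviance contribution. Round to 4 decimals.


y/mu = 22/21.74 = 1.011960 (approx.), and ln(22/21.74) = 0.011889.
y * ln(y/mu) = 22 * 0.011889 = 0.261558.
y - mu = 0.26.
D = 2 * (0.261558 - 0.26) = 0.003116, which rounds to 0.0031.

0.0031


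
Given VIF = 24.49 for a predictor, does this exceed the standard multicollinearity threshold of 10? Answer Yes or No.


Check: VIF = 24.49 vs threshold = 10.
Since 24.49 >= 10, the answer is Yes.

Yes


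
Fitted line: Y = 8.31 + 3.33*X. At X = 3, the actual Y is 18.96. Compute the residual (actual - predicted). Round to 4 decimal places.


Compute yhat = 8.31 + (3.33)(3) = 18.3000.
Residual = actual - predicted = 18.96 - 18.3000 = 0.6600.

0.6600


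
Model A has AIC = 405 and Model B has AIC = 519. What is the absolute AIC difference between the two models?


|AIC_A - AIC_B| = |405 - 519| = 114.
Model A is preferred (lower AIC).

114


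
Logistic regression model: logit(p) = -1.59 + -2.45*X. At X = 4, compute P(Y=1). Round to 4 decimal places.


Linear predictor: z = -1.59 + -2.45 * 4 = -11.3900.
P = 1/(1 + exp(11.3900)) = 1/(1 + 88432.9574) = 0.0000.

0.0000


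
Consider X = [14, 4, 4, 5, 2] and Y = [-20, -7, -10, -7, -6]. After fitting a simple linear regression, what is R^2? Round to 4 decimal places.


Fit the OLS line: b0 = -3.1419, b1 = -1.1824.
SSres = 9.8446.
SStot = 134.0000.
R^2 = 1 - 9.8446/134.0000 = 0.9265.

0.9265


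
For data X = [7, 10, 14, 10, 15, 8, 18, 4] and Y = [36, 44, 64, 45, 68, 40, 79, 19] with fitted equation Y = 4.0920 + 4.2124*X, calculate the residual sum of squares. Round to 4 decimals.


Compute predicted values, then residuals = yi - yhat_i.
Residuals: [2.4212, -2.2160, 0.9344, -1.2160, 0.7220, 2.2088, -0.9152, -1.9416].
SSres = sum(residual^2) = 23.1321.

23.1321


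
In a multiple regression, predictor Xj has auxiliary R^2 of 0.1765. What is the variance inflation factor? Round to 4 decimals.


Using VIF = 1/(1 - R^2_j):
1 - 0.1765 = 0.8235.
VIF = 1.2143.

1.2143


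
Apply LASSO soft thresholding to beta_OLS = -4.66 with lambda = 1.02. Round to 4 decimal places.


|beta_OLS| = 4.66.
lambda = 1.02.
Since |beta| > lambda, coefficient = sign(beta)*(|beta| - lambda) = -3.6400.
Result = -3.6400.

-3.6400


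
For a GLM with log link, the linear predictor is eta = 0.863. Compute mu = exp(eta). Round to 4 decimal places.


The inverse log link gives:
mu = exp(0.863) = 2.3703.

2.3703


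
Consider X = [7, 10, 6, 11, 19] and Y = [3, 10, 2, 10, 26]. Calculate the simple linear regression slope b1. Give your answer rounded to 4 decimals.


First compute the means: xbar = 10.6000, ybar = 10.2000.
Then S_xx = sum((xi - xbar)^2) = 105.2000.
S_xy = sum((xi - xbar)(yi - ybar)) = 196.4000.
b1 = S_xy / S_xx = 196.4000 / 105.2000 = 1.8669.

1.8669


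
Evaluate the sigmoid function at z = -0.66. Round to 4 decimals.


exp(0.6600) = 1.9348.
1 + exp(-z) = 2.9348.
sigmoid = 1/2.9348 = 0.3407.

0.3407


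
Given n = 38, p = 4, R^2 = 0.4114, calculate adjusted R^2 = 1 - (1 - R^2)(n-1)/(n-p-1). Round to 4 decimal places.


Adjusted R^2 = 1 - (1 - R^2) * (n-1)/(n-p-1).
(1 - R^2) = 0.5886.
(n-1)/(n-p-1) = 37/33.
(1 - R^2) * (n-1) = 0.5886 * 37 = 21.7782.
Divide by (n-p-1): 21.7782 / 33 = 0.6599.
Adj R^2 = 1 - 0.6599 = 0.3401.

0.3401


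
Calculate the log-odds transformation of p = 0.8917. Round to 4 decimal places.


The odds are p/(1-p) = 0.8917 / 0.1083 = 8.2336.
logit(p) = ln(8.2336) = 2.1082.

2.1082


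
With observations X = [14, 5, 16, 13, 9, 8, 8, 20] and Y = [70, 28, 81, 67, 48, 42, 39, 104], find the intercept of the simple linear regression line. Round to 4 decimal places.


The slope is b1 = 5.0532.
Sample means are xbar = 11.6250 and ybar = 59.8750.
Intercept: b0 = 59.8750 - (5.0532)(11.6250) = 1.1316.

1.1316


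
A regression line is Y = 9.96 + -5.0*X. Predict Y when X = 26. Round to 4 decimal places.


Plug X = 26 into Y = 9.96 + -5.0*X:
Y = 9.96 + -130.0000 = -120.0400.

-120.0400


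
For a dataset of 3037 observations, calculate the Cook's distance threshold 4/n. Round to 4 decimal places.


Using the rule of thumb:
Threshold = 4 / 3037 = 0.0013.

0.0013


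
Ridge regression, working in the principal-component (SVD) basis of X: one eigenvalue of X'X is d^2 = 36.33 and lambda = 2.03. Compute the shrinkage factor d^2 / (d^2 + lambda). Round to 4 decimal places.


Denominator = d^2 + lambda = 36.33 + 2.03 = 38.3600.
Shrinkage = 36.33 / 38.3600 = 0.9471.

0.9471


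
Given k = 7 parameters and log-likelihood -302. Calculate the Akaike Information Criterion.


AIC = 2k - 2*loglik = 2(7) - 2(-302).
= 14 + 604 = 618.

618


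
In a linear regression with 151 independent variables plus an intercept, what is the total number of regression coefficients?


Each predictor gets one coefficient, plus one intercept.
Total parameters = 151 + 1 = 152.

152


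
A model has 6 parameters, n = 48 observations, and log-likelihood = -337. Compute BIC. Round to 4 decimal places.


ln(48) = 3.871201.
k * ln(n) = 6 * 3.871201 = 23.227206.
-2L = 674.
BIC = 23.227206 + 674 = 697.227206, which rounds to 697.2272.

697.2272


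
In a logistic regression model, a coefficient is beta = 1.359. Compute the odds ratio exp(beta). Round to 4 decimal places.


The odds ratio is computed as:
OR = e^(1.359) = 3.8923.

3.8923


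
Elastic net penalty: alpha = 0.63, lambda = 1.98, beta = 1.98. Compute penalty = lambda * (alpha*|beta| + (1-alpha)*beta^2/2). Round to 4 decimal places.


alpha * |beta| = 0.63 * 1.98 = 1.2474.
(1-alpha) * beta^2/2 = 0.37 * 3.9204/2 = 0.7253.
Total = 1.98 * (1.2474 + 0.7253) = 3.9059.

3.9059


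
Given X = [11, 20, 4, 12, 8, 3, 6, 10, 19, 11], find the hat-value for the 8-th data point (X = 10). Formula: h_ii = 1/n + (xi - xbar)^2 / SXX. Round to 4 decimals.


Mean of X: xbar = 10.4000.
SXX = 290.4000.
For X = 10: h = 1/10 + (10 - 10.4000)^2/290.4000 = 0.1006.

0.1006


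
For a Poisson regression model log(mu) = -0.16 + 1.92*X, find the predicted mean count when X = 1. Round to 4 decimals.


Linear predictor: eta = -0.16 + (1.92)(1) = 1.7600.
Expected count: mu = exp(1.7600) = 5.8124.

5.8124


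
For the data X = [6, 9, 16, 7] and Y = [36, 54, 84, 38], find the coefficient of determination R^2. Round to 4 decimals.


Fit the OLS line: b0 = 6.5902, b1 = 4.8852.
SSres = 20.1967.
SStot = 1476.0000.
R^2 = 1 - 20.1967/1476.0000 = 0.9863.

0.9863


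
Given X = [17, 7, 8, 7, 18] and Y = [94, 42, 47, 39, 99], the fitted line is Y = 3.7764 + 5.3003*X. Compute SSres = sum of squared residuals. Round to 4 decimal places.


For each point, residual = actual - predicted.
Residuals: [0.1185, 1.1215, 0.8212, -1.8785, -0.1818].
Sum of squared residuals = 5.5080.

5.5080


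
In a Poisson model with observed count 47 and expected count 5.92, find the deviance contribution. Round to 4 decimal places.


y/mu = 47/5.92 = 7.939189 (approx.), and ln(47/5.92) = 2.071811.
y * ln(y/mu) = 47 * 2.071811 = 97.375117.
y - mu = 41.08.
D = 2 * (97.375117 - 41.08) = 112.590234, which rounds to 112.5902.

112.5902


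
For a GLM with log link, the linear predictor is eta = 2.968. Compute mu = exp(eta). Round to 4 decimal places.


The inverse log link gives:
mu = exp(2.968) = 19.4530.

19.4530


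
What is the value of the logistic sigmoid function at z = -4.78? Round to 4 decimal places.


First, exp(4.7800) = 119.1044.
Then sigma(z) = 1/(1 + 119.1044) = 0.0083.

0.0083


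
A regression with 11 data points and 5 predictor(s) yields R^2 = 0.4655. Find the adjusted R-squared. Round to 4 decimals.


Adjusted R^2 = 1 - (1 - R^2) * (n-1)/(n-p-1).
(1 - R^2) = 0.5345.
(n-1)/(n-p-1) = 10/5.
(1 - R^2) * (n-1) = 0.5345 * 10 = 5.3450.
Divide by (n-p-1): 5.3450 / 5 = 1.0690.
Adj R^2 = 1 - 1.0690 = -0.0690.

-0.0690


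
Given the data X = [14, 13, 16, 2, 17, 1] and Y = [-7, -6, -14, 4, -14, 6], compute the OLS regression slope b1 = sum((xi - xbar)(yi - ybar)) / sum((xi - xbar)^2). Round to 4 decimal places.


The sample means are xbar = 10.5000 and ybar = -5.1667.
Compute S_xx = 253.5000 and S_xy = -298.5000.
Slope b1 = S_xy / S_xx = -298.5000 / 253.5000 = -1.1775.

-1.1775


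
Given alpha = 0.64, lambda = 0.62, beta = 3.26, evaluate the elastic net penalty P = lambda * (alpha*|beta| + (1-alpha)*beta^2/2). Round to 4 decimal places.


Compute:
L1 = 0.64 * 3.26 = 2.0864.
L2 = 0.36 * 3.26^2 / 2 = 1.9130.
Penalty = 0.62 * (2.0864 + 1.9130) = 2.4796.

2.4796


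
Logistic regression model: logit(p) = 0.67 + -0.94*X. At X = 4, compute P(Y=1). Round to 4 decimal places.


Linear predictor: z = 0.67 + -0.94 * 4 = -3.0900.
P = 1/(1 + exp(3.0900)) = 1/(1 + 21.9771) = 0.0435.

0.0435


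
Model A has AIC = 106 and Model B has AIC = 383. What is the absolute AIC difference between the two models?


|AIC_A - AIC_B| = |106 - 383| = 277.
Model A is preferred (lower AIC).

277


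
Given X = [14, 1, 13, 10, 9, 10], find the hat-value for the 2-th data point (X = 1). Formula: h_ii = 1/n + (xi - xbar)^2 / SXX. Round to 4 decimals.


n = 6, xbar = 9.5000.
SXX = sum((xi - xbar)^2) = 105.5000.
h = 1/6 + (1 - 9.5000)^2 / 105.5000 = 0.8515.

0.8515


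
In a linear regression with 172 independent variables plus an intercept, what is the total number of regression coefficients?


Including the intercept, the model has 172 predictor coefficients + 1 intercept.
Total = 173.

173


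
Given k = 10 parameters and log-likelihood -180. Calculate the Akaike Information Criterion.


AIC = 2*10 - 2*(-180).
= 20 + 360 = 380.

380


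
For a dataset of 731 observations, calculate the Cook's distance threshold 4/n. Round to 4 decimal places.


The threshold is 4/n.
4/731 = 0.0055.

0.0055


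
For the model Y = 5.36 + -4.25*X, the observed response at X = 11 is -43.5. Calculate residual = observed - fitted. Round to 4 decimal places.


Predicted = 5.36 + -4.25 * 11 = -41.3900.
Residual = -43.5 - -41.3900 = -2.1100.

-2.1100


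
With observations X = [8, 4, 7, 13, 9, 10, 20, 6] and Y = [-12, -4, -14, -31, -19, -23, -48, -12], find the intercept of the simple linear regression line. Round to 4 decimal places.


Compute b1 = -2.7441 from the OLS formula.
With xbar = 9.6250 and ybar = -20.3750, the intercept is:
b0 = -20.3750 - -2.7441 * 9.6250 = 6.0367.

6.0367


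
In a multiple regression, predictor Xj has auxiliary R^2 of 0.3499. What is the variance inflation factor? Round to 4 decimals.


VIF = 1 / (1 - 0.3499).
= 1 / 0.6501 = 1.5382.

1.5382


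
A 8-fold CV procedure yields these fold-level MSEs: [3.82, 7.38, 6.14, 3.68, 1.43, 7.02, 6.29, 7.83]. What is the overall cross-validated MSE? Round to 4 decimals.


Add all fold MSEs: 43.5900.
Divide by k = 8: 43.5900/8 = 5.4488.

5.4488


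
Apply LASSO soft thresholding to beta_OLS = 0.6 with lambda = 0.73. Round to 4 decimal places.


Absolute value: |0.6| = 0.6.
Compare to lambda = 0.73.
Since |beta| <= lambda, the coefficient is set to 0.

0.0000


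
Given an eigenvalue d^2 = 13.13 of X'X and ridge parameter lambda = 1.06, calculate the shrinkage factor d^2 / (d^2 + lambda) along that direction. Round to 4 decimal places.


Compute the denominator: 13.13 + 1.06 = 14.1900.
Shrinkage factor = 13.13 / 14.1900 = 0.9253.

0.9253


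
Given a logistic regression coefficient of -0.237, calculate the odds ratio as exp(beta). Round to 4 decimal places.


The odds ratio is computed as:
OR = e^(-0.237) = 0.7890.

0.7890


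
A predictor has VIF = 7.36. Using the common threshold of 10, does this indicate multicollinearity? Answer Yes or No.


Compare VIF = 7.36 to the threshold of 10.
7.36 < 10, so the answer is No.

No


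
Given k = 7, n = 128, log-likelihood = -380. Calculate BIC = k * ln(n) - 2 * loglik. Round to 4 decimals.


Compute k*ln(n) = 7*ln(128) = 7*4.852030 = 33.964210.
Then -2*loglik = 760.
BIC = 33.964210 + 760 = 793.964210, which rounds to 793.9642.

793.9642


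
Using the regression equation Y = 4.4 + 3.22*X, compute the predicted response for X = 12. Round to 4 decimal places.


Substitute X = 12 into the equation:
Y = 4.4 + 3.22 * 12 = 4.4 + 38.6400 = 43.0400.

43.0400


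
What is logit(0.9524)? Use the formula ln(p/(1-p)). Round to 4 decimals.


1 - p = 0.0476.
p/(1-p) = 20.0084.
logit = ln(20.0084) = 2.9962.

2.9962


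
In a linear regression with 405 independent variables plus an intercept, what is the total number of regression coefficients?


Total coefficients = number of predictors + 1 (for the intercept).
= 405 + 1 = 406.

406


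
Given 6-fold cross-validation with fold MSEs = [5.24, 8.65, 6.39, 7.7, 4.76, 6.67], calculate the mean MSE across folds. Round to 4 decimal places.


Sum of fold MSEs = 39.4100.
Average = 39.4100 / 6 = 6.5683.

6.5683


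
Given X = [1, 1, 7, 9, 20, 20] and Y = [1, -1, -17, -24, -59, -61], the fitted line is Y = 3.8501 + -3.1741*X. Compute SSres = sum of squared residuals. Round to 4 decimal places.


Compute predicted values, then residuals = yi - yhat_i.
Residuals: [0.3240, -1.6760, 1.3686, 0.7168, 0.6319, -1.3681].
SSres = sum(residual^2) = 7.5718.

7.5718


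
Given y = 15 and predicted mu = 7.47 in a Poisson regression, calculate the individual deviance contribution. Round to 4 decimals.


Compute y*ln(y/mu) = 15*ln(15/7.47) = 15*0.697155 = 10.457325.
y - mu = 7.53.
D = 2*(10.457325 - (7.53)) = 5.854650, which rounds to 5.8547.

5.8547


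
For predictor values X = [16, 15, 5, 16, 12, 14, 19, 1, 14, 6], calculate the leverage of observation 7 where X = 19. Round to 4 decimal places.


Compute xbar = 11.8000 with n = 10 observations.
SXX = 303.6000.
Leverage = 1/10 + (19 - 11.8000)^2/303.6000 = 0.2708.

0.2708


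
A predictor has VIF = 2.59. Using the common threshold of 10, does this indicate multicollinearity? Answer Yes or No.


Compare VIF = 2.59 to the threshold of 10.
2.59 < 10, so the answer is No.

No


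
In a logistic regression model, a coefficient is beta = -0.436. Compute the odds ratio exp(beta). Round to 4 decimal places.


The odds ratio is computed as:
OR = e^(-0.436) = 0.6466.

0.6466


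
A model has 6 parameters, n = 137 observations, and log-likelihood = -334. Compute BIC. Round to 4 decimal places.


k * ln(n) = 6 * ln(137) = 6 * 4.919981 = 29.519886.
-2 * loglik = -2 * (-334) = 668.
BIC = 29.519886 + 668 = 697.519886, which rounds to 697.5199.

697.5199


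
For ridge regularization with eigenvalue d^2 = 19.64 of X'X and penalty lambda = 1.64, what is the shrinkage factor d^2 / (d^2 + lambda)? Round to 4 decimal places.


Denominator = d^2 + lambda = 19.64 + 1.64 = 21.2800.
Shrinkage = 19.64 / 21.2800 = 0.9229.

0.9229


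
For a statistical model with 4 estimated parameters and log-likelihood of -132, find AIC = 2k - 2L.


AIC = 2*4 - 2*(-132).
= 8 + 264 = 272.

272


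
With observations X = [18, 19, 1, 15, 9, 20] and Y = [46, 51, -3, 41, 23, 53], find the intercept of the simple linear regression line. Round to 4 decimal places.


Compute b1 = 2.9201 from the OLS formula.
With xbar = 13.6667 and ybar = 35.1667, the intercept is:
b0 = 35.1667 - 2.9201 * 13.6667 = -4.7420.

-4.7420


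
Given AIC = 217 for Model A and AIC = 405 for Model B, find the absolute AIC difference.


|AIC_A - AIC_B| = |217 - 405| = 188.
Model A is preferred (lower AIC).

188


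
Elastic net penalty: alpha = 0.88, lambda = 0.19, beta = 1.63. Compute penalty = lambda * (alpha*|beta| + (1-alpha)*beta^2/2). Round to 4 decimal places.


L1 component = 0.88 * |1.63| = 1.4344.
L2 component = 0.12 * 1.63^2 / 2 = 0.1594.
Penalty = 0.19 * (1.4344 + 0.1594) = 0.19 * 1.5938 = 0.3028.

0.3028


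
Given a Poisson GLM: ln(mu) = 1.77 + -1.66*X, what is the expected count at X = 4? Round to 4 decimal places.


Linear predictor: eta = 1.77 + (-1.66)(4) = -4.8700.
Expected count: mu = exp(-4.8700) = 0.0077.

0.0077


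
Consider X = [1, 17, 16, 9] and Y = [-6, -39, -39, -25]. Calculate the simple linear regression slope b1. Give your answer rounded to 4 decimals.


First compute the means: xbar = 10.7500, ybar = -27.2500.
Then S_xx = sum((xi - xbar)^2) = 164.7500.
S_xy = sum((xi - xbar)(yi - ybar)) = -346.2500.
b1 = S_xy / S_xx = -346.2500 / 164.7500 = -2.1017.

-2.1017


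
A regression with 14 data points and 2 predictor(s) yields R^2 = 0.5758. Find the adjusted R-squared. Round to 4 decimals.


Adjusted R^2 = 1 - (1 - R^2) * (n-1)/(n-p-1).
(1 - R^2) = 0.4242.
(n-1)/(n-p-1) = 13/11.
(1 - R^2) * (n-1) = 0.4242 * 13 = 5.5146.
Divide by (n-p-1): 5.5146 / 11 = 0.5013.
Adj R^2 = 1 - 0.5013 = 0.4987.

0.4987


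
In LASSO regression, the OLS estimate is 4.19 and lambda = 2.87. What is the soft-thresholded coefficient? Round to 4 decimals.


|beta_OLS| = 4.19.
lambda = 2.87.
Since |beta| > lambda, coefficient = sign(beta)*(|beta| - lambda) = 1.3200.
Result = 1.3200.

1.3200


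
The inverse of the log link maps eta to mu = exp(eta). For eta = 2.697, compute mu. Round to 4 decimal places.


The inverse log link gives:
mu = exp(2.697) = 14.8352.

14.8352


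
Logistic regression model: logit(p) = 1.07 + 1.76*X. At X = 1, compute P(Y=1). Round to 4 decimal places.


z = 1.07 + 1.76 * 1 = 2.8300.
Sigmoid: P = 1 / (1 + exp(-2.8300)) = 0.9443.

0.9443


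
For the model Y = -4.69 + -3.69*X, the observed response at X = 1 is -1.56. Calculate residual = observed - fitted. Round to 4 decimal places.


Fitted value at X = 1 is yhat = -4.69 + -3.69*1 = -8.3800.
Residual = -1.56 - -8.3800 = 6.8200.

6.8200


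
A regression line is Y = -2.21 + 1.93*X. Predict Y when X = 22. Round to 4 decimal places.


Substitute X = 22 into the equation:
Y = -2.21 + 1.93 * 22 = -2.21 + 42.4600 = 40.2500.

40.2500


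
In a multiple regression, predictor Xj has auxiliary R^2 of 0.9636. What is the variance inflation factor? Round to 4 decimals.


VIF = 1 / (1 - 0.9636).
= 1 / 0.0364 = 27.4725.

27.4725


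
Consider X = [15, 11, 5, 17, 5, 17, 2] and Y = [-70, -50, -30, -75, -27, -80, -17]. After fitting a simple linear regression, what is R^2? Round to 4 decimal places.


The fitted line is Y = -8.0830 + -4.0614*X.
SSres = 26.5343, SStot = 3942.8571.
R^2 = 1 - SSres/SStot = 0.9933.

0.9933


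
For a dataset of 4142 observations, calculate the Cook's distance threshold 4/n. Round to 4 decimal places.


Cook's distance cutoff = 4/n = 4/4142.
= 0.0010.

0.0010


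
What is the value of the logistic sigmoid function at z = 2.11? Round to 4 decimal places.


Compute exp(-2.1100) = 0.1212.
Sigmoid = 1 / (1 + 0.1212) = 1 / 1.1212 = 0.8919.

0.8919


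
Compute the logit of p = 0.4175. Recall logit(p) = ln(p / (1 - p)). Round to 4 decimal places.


The odds are p/(1-p) = 0.4175 / 0.5825 = 0.7167.
logit(p) = ln(0.7167) = -0.3330.

-0.3330


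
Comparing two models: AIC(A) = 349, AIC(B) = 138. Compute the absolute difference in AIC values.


|AIC_A - AIC_B| = |349 - 138| = 211.
Model B is preferred (lower AIC).

211


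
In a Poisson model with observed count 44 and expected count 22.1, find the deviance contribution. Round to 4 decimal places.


First: ln(44/22.1) = 0.688612.
Then: 44 * 0.688612 = 30.298928.
y - mu = 44 - 22.1 = 21.9.
D = 2(30.298928 - 21.9) = 16.797856, which rounds to 16.7979.

16.7979


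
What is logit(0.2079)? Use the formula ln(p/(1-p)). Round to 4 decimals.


1 - p = 0.7921.
p/(1-p) = 0.2625.
logit = ln(0.2625) = -1.3376.

-1.3376


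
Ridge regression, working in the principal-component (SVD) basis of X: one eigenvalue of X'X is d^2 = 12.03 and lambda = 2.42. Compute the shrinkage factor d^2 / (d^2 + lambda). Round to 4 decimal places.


Denominator = d^2 + lambda = 12.03 + 2.42 = 14.4500.
Shrinkage = 12.03 / 14.4500 = 0.8325.

0.8325


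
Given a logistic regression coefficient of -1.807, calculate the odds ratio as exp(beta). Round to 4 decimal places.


exp(-1.807) = 0.1641.
So the odds ratio is 0.1641.

0.1641


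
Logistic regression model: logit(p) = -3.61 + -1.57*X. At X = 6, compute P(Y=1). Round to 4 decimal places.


z = -3.61 + -1.57 * 6 = -13.0300.
Sigmoid: P = 1 / (1 + exp(13.0300)) = 0.0000.

0.0000


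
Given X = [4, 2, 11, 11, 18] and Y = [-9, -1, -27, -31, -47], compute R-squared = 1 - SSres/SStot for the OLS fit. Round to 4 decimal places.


After computing the OLS fit (b0=3.2211, b1=-2.8501):
SSres = 13.5430, SStot = 1336.0000.
R^2 = 1 - 13.5430/1336.0000 = 0.9899.

0.9899


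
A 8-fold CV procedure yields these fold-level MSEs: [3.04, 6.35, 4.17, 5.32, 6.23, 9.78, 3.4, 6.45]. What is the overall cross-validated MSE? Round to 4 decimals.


Total MSE across folds = 44.7400.
CV-MSE = 44.7400/8 = 5.5925.

5.5925


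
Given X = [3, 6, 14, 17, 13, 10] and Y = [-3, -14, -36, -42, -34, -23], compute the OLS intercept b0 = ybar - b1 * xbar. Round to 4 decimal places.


Compute b1 = -2.8145 from the OLS formula.
With xbar = 10.5000 and ybar = -25.3333, the intercept is:
b0 = -25.3333 - -2.8145 * 10.5000 = 4.2194.

4.2194


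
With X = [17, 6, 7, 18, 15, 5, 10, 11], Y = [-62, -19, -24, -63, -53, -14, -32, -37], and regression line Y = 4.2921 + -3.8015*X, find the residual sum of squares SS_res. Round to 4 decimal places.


Compute predicted values, then residuals = yi - yhat_i.
Residuals: [-1.6666, -0.4831, -1.6816, 1.1349, -0.2696, 0.7154, 1.7229, 0.5244].
SSres = sum(residual^2) = 10.9546.

10.9546


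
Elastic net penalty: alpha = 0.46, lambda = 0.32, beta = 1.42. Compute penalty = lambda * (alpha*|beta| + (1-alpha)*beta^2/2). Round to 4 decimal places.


alpha * |beta| = 0.46 * 1.42 = 0.6532.
(1-alpha) * beta^2/2 = 0.54 * 2.0164/2 = 0.5444.
Total = 0.32 * (0.6532 + 0.5444) = 0.3832.

0.3832


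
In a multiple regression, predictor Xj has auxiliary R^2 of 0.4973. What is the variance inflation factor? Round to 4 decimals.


Using VIF = 1/(1 - R^2_j):
1 - 0.4973 = 0.5027.
VIF = 1.9893.

1.9893


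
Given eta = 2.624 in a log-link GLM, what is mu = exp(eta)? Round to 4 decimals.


mu = exp(eta) = exp(2.624).
= 13.7908.

13.7908


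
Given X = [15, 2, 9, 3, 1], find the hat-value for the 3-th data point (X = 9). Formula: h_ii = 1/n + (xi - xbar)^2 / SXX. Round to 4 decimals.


Mean of X: xbar = 6.0000.
SXX = 140.0000.
For X = 9: h = 1/5 + (9 - 6.0000)^2/140.0000 = 0.2643.

0.2643


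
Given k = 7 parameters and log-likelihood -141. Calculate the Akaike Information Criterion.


AIC = 2k - 2*loglik = 2(7) - 2(-141).
= 14 + 282 = 296.

296


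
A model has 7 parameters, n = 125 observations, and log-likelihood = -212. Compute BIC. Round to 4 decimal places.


Compute k*ln(n) = 7*ln(125) = 7*4.828314 = 33.798198.
Then -2*loglik = 424.
BIC = 33.798198 + 424 = 457.798198, which rounds to 457.7982.

457.7982


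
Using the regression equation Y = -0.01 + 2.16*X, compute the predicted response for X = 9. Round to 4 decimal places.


Predicted value:
Y = -0.01 + (2.16)(9) = -0.01 + 19.4400 = 19.4300.

19.4300


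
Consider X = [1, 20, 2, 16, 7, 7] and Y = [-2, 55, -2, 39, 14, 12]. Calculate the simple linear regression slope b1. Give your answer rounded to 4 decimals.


The sample means are xbar = 8.8333 and ybar = 19.3333.
Compute S_xx = 290.8333 and S_xy = 875.3333.
Slope b1 = S_xy / S_xx = 875.3333 / 290.8333 = 3.0097.

3.0097


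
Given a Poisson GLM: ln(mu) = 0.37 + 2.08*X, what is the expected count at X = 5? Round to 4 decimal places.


eta = 0.37 + 2.08 * 5 = 10.7700.
mu = exp(10.7700) = 47572.0175.

47572.0175


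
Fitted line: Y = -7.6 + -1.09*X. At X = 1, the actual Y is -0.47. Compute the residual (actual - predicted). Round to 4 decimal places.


Fitted value at X = 1 is yhat = -7.6 + -1.09*1 = -8.6900.
Residual = -0.47 - -8.6900 = 8.2200.

8.2200


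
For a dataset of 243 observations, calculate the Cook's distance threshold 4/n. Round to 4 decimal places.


The threshold is 4/n.
4/243 = 0.0165.

0.0165


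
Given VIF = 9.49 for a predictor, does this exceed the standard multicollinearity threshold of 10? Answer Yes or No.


Check: VIF = 9.49 vs threshold = 10.
Since 9.49 < 10, the answer is No.

No


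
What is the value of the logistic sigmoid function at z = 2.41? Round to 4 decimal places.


exp(-2.4100) = 0.0898.
1 + exp(-z) = 1.0898.
sigmoid = 1/1.0898 = 0.9176.

0.9176


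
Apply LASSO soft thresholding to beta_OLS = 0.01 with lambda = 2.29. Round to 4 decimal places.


Absolute value: |0.01| = 0.01.
Compare to lambda = 2.29.
Since |beta| <= lambda, the coefficient is set to 0.

0.0000


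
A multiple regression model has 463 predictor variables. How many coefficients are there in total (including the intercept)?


Including the intercept, the model has 463 predictor coefficients + 1 intercept.
Total = 464.

464


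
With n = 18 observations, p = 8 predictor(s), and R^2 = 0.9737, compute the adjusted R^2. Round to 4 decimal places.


Using the formula:
(1 - 0.9737) = 0.0263.
Multiply by 17/9: 0.0263 * 17 = 0.4471, then 0.4471 / 9 = 0.0497.
Adj R^2 = 1 - 0.0497 = 0.9503.

0.9503


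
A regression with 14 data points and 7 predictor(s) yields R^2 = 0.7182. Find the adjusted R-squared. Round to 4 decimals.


Using the formula:
(1 - 0.7182) = 0.2818.
Multiply by 13/6: 0.2818 * 13 = 3.6634, then 3.6634 / 6 = 0.6106.
Adj R^2 = 1 - 0.6106 = 0.3894.

0.3894


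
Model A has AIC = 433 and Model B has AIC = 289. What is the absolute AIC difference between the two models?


|AIC_A - AIC_B| = |433 - 289| = 144.
Model B is preferred (lower AIC).

144


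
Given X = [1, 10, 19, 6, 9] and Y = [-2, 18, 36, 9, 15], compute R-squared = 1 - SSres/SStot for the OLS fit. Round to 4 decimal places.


The fitted line is Y = -3.7828 + 2.1092*X.
SSres = 0.7253, SStot = 774.8000.
R^2 = 1 - SSres/SStot = 0.9991.

0.9991


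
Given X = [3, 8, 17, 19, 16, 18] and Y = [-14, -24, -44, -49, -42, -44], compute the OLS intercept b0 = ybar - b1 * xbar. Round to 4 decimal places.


First find the slope: b1 = -2.1360.
Means: xbar = 13.5000, ybar = -36.1667.
b0 = ybar - b1 * xbar = -36.1667 - -2.1360 * 13.5000 = -7.3302.

-7.3302


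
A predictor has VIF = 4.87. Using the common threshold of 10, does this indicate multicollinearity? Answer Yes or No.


Check: VIF = 4.87 vs threshold = 10.
Since 4.87 < 10, the answer is No.

No


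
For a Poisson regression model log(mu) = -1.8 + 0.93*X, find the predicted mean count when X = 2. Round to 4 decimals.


eta = -1.8 + 0.93 * 2 = 0.0600.
mu = exp(0.0600) = 1.0618.

1.0618


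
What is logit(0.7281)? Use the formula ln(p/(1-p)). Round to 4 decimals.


The odds are p/(1-p) = 0.7281 / 0.2719 = 2.6778.
logit(p) = ln(2.6778) = 0.9850.

0.9850


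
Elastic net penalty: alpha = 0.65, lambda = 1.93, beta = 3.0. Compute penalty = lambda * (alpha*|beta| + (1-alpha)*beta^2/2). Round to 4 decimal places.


Compute:
L1 = 0.65 * 3.0 = 1.9500.
L2 = 0.35 * 3.0^2 / 2 = 1.5750.
Penalty = 1.93 * (1.9500 + 1.5750) = 6.8033.

6.8033


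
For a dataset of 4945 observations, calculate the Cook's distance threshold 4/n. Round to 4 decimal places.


The threshold is 4/n.
4/4945 = 0.0008.

0.0008


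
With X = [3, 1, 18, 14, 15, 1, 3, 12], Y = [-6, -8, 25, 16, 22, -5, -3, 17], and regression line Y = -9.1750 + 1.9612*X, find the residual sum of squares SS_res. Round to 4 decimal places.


For each point, residual = actual - predicted.
Residuals: [-2.7086, -0.7862, -1.1266, -2.2818, 1.7570, 2.2138, 0.2914, 2.6406].
Sum of squared residuals = 29.4761.

29.4761


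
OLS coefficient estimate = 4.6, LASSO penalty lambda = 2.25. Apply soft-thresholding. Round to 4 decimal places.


Check: |4.6| = 4.6 vs lambda = 2.25.
Since |beta| > lambda, coefficient = sign(beta)*(|beta| - lambda) = 2.3500.
Soft-thresholded coefficient = 2.3500.

2.3500


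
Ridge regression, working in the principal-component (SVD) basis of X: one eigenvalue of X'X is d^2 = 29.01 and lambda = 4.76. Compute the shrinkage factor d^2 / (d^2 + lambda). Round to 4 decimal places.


d^2 + lambda = 29.01 + 4.76 = 33.7700.
Shrinkage factor = 29.01/33.7700 = 0.8590.

0.8590


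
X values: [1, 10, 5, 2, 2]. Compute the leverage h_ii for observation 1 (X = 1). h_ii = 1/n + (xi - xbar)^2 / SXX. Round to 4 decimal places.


Mean of X: xbar = 4.0000.
SXX = 54.0000.
For X = 1: h = 1/5 + (1 - 4.0000)^2/54.0000 = 0.3667.

0.3667


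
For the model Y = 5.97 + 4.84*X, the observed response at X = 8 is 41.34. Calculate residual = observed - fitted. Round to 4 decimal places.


Predicted = 5.97 + 4.84 * 8 = 44.6900.
Residual = 41.34 - 44.6900 = -3.3500.

-3.3500


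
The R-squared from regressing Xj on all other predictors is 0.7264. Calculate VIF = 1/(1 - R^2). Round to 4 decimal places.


Using VIF = 1/(1 - R^2_j):
1 - 0.7264 = 0.2736.
VIF = 3.6550.

3.6550


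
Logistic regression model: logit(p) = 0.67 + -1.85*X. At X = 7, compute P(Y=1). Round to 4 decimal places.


Linear predictor: z = 0.67 + -1.85 * 7 = -12.2800.
P = 1/(1 + exp(12.2800)) = 1/(1 + 215345.7166) = 0.0000.

0.0000


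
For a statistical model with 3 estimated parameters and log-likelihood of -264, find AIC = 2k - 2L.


AIC = 2*3 - 2*(-264).
= 6 + 528 = 534.

534


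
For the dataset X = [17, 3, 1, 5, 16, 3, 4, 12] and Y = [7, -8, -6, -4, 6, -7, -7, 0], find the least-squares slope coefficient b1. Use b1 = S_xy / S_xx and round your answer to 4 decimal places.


First compute the means: xbar = 7.6250, ybar = -2.3750.
Then S_xx = sum((xi - xbar)^2) = 283.8750.
S_xy = sum((xi - xbar)(yi - ybar)) = 260.8750.
b1 = S_xy / S_xx = 260.8750 / 283.8750 = 0.9190.

0.9190


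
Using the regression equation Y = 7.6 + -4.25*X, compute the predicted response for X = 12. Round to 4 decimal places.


Predicted value:
Y = 7.6 + (-4.25)(12) = 7.6 + -51.0000 = -43.4000.

-43.4000


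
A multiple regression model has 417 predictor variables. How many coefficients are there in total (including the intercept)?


Each predictor gets one coefficient, plus one intercept.
Total parameters = 417 + 1 = 418.

418


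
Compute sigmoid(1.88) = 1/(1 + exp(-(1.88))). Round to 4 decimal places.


Compute exp(-1.8800) = 0.1526.
Sigmoid = 1 / (1 + 0.1526) = 1 / 1.1526 = 0.8676.

0.8676


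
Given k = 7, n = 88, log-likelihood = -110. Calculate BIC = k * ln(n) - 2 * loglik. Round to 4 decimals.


k * ln(n) = 7 * ln(88) = 7 * 4.477337 = 31.341359.
-2 * loglik = -2 * (-110) = 220.
BIC = 31.341359 + 220 = 251.341359, which rounds to 251.3414.

251.3414


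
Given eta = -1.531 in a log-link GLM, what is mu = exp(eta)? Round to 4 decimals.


Apply the inverse link:
mu = e^-1.531 = 0.2163.

0.2163


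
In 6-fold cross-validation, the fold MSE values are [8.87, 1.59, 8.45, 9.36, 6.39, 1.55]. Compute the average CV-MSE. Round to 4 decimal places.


Sum of fold MSEs = 36.2100.
Average = 36.2100 / 6 = 6.0350.

6.0350


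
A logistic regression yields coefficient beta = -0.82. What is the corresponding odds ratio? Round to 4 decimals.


exp(-0.82) = 0.4404.
So the odds ratio is 0.4404.

0.4404
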